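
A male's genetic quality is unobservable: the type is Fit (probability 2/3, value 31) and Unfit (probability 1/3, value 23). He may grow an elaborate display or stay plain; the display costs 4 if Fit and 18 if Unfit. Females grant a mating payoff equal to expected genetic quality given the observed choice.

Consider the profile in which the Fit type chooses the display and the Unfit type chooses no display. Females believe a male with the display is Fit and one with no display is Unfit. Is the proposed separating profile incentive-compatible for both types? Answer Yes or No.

Under these beliefs, the display earns mating payoff 31 and no display earns mating payoff 23.
Fit: the display nets 31 − 4 = 27; no display nets 23. Fit prefers the display.
Unfit: the display nets 31 − 18 = 13; no display nets 23. Unfit prefers no display.
Neither type deviates, so the separating profile is an equilibrium.

Yes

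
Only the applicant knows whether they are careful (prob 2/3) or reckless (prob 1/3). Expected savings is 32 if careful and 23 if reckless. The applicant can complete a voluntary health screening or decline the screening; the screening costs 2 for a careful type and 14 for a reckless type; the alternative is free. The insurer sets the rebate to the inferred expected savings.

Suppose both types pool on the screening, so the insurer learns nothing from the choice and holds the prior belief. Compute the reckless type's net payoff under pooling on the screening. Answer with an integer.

15

Pooled rebate = 2/3·32 + 1/3·23 = 29.
reckless pays cost 14 for the screening, so net payoff = 29 − 14 = 15.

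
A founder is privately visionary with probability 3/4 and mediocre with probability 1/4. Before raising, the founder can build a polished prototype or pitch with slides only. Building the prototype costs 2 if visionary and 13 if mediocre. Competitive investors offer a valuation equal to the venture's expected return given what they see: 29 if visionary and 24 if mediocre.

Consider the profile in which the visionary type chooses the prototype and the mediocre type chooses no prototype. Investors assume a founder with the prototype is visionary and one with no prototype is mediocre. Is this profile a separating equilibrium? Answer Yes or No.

Yes

Under these beliefs, the prototype earns valuation 29 and no prototype earns valuation 24.
visionary: the prototype nets 29 − 2 = 27; no prototype nets 24. visionary prefers the prototype.
mediocre: the prototype nets 29 − 13 = 16; no prototype nets 24. mediocre prefers no prototype.
Neither type deviates, so the separating profile is an equilibrium.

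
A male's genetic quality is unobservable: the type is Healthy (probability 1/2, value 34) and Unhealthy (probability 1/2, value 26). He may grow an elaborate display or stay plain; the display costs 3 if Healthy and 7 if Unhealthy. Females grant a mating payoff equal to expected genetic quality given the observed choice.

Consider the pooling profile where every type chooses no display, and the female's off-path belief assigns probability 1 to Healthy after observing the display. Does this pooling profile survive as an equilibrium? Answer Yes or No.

On path, the female holds the prior and pays 1/2·34 + 1/2·26 = 30. Off path (the display), believing Healthy, it pays 34.
Healthy: no display nets 30; the display nets 34 − 3 = 31. Healthy would deviate.
Unhealthy: no display nets 30; the display nets 34 − 7 = 27. Unhealthy stays.
A type deviates, so pooling fails.

No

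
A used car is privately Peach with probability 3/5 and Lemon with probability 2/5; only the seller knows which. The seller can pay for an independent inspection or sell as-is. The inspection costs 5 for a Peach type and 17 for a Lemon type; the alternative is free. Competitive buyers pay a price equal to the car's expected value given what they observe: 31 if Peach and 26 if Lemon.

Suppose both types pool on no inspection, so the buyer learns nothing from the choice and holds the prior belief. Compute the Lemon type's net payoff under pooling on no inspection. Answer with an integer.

Pooled price = 3/5·31 + 2/5·26 = 29.
Lemon pays no cost for no inspection, so net payoff = 29.

29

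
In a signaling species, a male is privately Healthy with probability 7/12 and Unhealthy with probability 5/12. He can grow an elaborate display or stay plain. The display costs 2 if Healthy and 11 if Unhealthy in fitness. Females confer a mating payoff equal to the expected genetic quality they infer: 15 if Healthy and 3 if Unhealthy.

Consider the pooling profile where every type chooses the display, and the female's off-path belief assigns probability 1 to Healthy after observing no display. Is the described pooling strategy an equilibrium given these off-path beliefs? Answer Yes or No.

No

On path, the female holds the prior and pays 7/12·15 + 5/12·3 = 10. Off path (no display), believing Healthy, it pays 15.
Healthy: the display nets 10 − 2 = 8; no display nets 15. Healthy would deviate.
Unhealthy: the display nets 10 − 11 = -1; no display nets 15. Unhealthy would deviate.
A type deviates, so pooling fails.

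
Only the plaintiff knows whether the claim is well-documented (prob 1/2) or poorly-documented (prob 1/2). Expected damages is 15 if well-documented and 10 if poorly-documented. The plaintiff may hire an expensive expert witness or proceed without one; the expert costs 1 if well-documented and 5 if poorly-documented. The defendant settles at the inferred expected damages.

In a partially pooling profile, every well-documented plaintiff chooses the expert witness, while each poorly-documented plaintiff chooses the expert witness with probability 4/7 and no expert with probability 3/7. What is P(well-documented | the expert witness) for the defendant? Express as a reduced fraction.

7/11

P(the expert witness) = (1/2)·1 + (1/2)·(4/7) = 11/14.
By Bayes' rule, P(well-documented | the expert witness) = (1/2) / (11/14) = 7/11.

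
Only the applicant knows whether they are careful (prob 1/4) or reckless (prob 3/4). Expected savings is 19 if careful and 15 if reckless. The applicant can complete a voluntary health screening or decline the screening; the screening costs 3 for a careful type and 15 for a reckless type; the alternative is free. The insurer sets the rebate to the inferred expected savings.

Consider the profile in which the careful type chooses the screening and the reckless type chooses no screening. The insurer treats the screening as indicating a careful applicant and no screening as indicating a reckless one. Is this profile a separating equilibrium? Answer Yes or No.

Yes

Under these beliefs, the screening earns rebate 19 and no screening earns rebate 15.
careful: the screening nets 19 − 3 = 16; no screening nets 15. careful prefers the screening.
reckless: the screening nets 19 − 15 = 4; no screening nets 15. reckless prefers no screening.
Neither type deviates, so the separating profile is an equilibrium.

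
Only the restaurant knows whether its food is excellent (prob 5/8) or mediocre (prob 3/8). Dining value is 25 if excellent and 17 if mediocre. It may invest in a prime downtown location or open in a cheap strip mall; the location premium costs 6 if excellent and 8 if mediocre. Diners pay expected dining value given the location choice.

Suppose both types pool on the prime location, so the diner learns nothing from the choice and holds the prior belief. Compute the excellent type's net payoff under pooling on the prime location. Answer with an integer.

Pooled price premium = 5/8·25 + 3/8·17 = 22.
excellent pays cost 6 for the prime location, so net payoff = 22 − 6 = 16.

16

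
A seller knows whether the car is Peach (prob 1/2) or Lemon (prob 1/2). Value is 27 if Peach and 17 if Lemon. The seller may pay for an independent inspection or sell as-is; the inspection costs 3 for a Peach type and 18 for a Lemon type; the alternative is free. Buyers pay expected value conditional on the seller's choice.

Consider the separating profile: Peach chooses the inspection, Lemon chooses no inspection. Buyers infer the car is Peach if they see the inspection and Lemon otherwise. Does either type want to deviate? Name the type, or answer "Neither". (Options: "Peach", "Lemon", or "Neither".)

Neither

The inspection pays 27; no inspection pays 17.
Peach: assigned the inspection, nets 27 − 3 = 24; deviating to no inspection nets 17.
Lemon: assigned no inspection, nets 17; deviating to the inspection nets 27 − 18 = 9.
Both types strictly prefer their assigned action; no profitable deviation.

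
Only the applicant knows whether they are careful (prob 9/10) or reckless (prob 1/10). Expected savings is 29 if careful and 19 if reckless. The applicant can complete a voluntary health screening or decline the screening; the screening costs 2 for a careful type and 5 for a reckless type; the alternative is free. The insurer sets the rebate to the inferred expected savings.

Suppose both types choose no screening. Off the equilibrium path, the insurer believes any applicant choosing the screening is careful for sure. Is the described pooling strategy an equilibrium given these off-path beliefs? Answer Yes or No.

Yes

On path, the insurer holds the prior and pays 9/10·29 + 1/10·19 = 28. Off path (the screening), believing careful, it pays 29.
careful: no screening nets 28; the screening nets 29 − 2 = 27. careful stays.
reckless: no screening nets 28; the screening nets 29 − 5 = 24. reckless stays.
No type deviates, so pooling is sustained.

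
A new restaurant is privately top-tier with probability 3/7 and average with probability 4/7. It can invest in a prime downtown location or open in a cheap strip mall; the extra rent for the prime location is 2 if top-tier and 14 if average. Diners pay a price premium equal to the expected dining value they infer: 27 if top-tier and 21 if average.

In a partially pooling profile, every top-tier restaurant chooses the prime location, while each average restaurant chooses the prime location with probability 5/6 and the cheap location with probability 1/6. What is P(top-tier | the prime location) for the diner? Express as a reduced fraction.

P(the prime location) = (3/7)·1 + (4/7)·(5/6) = 19/21.
By Bayes' rule, P(top-tier | the prime location) = (3/7) / (19/21) = 9/19.

9/19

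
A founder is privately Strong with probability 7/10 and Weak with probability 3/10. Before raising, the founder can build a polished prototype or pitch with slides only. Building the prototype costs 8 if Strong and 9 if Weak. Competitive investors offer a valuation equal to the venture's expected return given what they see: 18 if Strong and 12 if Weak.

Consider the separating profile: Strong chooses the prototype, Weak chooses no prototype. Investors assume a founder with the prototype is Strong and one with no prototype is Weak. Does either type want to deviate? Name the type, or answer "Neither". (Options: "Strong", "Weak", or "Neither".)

The prototype pays 18; no prototype pays 12.
Strong: assigned the prototype, nets 18 − 8 = 10; deviating to no prototype nets 12.
Weak: assigned no prototype, nets 12; deviating to the prototype nets 18 − 9 = 9.
The Strong type gains 2 by deviating.

Strong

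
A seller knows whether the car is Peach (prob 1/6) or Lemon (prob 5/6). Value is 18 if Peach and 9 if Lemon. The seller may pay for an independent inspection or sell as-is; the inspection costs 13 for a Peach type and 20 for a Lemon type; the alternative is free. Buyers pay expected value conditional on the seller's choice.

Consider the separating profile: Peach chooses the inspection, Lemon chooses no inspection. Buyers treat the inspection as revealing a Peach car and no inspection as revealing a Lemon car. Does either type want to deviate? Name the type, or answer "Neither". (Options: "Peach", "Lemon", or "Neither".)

The inspection pays 18; no inspection pays 9.
Peach: assigned the inspection, nets 18 − 13 = 5; deviating to no inspection nets 9.
Lemon: assigned no inspection, nets 9; deviating to the inspection nets 18 − 20 = -2.
The Peach type gains 4 by deviating.

Peach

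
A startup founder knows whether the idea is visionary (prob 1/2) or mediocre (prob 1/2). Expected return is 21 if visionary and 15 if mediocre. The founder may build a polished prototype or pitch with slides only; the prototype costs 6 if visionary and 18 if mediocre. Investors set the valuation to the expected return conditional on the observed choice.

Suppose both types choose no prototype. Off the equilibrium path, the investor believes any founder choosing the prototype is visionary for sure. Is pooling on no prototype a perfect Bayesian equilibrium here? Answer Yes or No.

On path, the investor holds the prior and pays 1/2·21 + 1/2·15 = 18. Off path (the prototype), believing visionary, it pays 21.
visionary: no prototype nets 18; the prototype nets 21 − 6 = 15. visionary stays.
mediocre: no prototype nets 18; the prototype nets 21 − 18 = 3. mediocre stays.
No type deviates, so pooling is sustained.

Yes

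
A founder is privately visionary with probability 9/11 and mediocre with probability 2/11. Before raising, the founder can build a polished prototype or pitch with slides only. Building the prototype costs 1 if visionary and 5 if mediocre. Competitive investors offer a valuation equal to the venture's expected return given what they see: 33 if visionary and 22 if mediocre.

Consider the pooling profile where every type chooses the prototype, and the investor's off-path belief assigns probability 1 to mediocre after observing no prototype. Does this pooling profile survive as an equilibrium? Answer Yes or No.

Yes

On path, the investor holds the prior and pays 9/11·33 + 2/11·22 = 31. Off path (no prototype), believing mediocre, it pays 22.
visionary: the prototype nets 31 − 1 = 30; no prototype nets 22. visionary stays.
mediocre: the prototype nets 31 − 5 = 26; no prototype nets 22. mediocre stays.
No type deviates, so pooling is sustained.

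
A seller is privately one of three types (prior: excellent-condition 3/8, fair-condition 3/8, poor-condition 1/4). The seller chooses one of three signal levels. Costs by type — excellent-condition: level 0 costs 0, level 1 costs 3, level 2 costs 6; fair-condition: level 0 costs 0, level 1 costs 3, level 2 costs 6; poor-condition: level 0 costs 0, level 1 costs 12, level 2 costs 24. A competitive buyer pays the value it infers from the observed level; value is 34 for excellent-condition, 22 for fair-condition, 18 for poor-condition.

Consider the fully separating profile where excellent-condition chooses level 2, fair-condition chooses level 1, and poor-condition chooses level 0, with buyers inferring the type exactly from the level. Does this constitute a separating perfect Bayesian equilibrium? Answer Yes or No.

Separating prices: level 2 → 34, level 1 → 22, level 0 → 18.
excellent-condition (assigned level 2): level 0: 18 − 0 = 18; level 1: 22 − 3 = 19; level 2: 34 − 6 = 28. excellent-condition stays.
fair-condition (assigned level 1): level 0: 18 − 0 = 18; level 1: 22 − 3 = 19; level 2: 34 − 6 = 28. fair-condition prefers level 2.
poor-condition (assigned level 0): level 0: 18 − 0 = 18; level 1: 22 − 12 = 10; level 2: 34 − 24 = 10. poor-condition stays.
At least one type deviates; the separating profile fails.

No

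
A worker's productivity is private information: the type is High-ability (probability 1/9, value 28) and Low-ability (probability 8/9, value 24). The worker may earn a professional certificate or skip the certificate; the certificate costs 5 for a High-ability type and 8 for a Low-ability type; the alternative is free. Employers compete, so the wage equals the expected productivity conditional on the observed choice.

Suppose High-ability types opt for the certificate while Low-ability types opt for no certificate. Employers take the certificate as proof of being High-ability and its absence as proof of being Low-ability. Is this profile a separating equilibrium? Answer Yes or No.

No

Under these beliefs, the certificate earns wage 28 and no certificate earns wage 24.
High-ability: the certificate nets 28 − 5 = 23; no certificate nets 24. High-ability would deviate to no certificate.
Low-ability: the certificate nets 28 − 8 = 20; no certificate nets 24. Low-ability prefers no certificate.
High-ability has a profitable deviation, so the profile is not an equilibrium.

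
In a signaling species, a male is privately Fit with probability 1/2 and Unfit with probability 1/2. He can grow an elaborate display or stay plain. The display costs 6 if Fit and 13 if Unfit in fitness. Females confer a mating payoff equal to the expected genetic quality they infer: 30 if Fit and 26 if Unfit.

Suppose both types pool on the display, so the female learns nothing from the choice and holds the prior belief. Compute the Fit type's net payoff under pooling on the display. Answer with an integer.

Pooled mating payoff = 1/2·30 + 1/2·26 = 28.
Fit pays cost 6 for the display, so net payoff = 28 − 6 = 22.

22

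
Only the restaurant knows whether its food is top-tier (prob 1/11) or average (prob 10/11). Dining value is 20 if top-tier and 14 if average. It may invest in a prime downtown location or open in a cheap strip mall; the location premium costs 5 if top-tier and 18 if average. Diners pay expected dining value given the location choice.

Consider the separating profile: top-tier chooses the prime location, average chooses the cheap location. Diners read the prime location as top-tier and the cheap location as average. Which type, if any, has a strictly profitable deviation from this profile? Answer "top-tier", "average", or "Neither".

Neither

The prime location pays 20; the cheap location pays 14.
top-tier: assigned the prime location, nets 20 − 5 = 15; deviating to the cheap location nets 14.
average: assigned the cheap location, nets 14; deviating to the prime location nets 20 − 18 = 2.
Both types strictly prefer their assigned action; no profitable deviation.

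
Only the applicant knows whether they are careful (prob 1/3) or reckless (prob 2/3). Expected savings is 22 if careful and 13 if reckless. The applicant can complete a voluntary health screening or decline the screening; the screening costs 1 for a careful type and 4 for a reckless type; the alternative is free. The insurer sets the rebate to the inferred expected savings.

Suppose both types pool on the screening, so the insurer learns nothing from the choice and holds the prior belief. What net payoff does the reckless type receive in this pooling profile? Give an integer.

12

Pooled rebate = 1/3·22 + 2/3·13 = 16.
reckless pays cost 4 for the screening, so net payoff = 16 − 4 = 12.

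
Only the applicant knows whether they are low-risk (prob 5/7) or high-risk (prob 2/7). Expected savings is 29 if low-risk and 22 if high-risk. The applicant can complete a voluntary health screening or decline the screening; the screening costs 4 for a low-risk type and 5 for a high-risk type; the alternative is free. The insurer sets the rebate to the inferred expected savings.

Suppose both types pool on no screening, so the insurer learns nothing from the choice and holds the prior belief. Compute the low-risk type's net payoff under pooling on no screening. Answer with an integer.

27

Pooled rebate = 5/7·29 + 2/7·22 = 27.
low-risk pays no cost for no screening, so net payoff = 27.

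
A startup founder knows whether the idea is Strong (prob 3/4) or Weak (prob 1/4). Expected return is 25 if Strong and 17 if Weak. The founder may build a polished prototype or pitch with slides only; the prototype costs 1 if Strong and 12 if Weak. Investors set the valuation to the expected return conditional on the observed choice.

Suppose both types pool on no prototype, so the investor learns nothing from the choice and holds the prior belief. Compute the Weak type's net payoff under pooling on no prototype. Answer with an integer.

Pooled valuation = 3/4·25 + 1/4·17 = 23.
Weak pays no cost for no prototype, so net payoff = 23.

23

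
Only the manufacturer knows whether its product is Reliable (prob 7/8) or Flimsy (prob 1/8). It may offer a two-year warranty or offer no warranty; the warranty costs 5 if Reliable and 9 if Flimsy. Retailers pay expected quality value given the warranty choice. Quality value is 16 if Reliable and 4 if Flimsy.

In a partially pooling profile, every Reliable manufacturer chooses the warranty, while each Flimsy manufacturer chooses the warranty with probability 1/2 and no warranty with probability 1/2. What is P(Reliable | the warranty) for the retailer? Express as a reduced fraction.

P(the warranty) = (7/8)·1 + (1/8)·(1/2) = 15/16.
By Bayes' rule, P(Reliable | the warranty) = (7/8) / (15/16) = 14/15.

14/15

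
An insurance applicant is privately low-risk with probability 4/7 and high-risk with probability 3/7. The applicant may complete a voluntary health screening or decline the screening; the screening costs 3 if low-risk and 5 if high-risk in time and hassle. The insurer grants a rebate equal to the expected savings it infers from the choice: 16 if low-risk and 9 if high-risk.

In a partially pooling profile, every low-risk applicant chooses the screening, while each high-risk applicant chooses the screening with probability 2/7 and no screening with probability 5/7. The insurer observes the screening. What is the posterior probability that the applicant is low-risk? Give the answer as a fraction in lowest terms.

P(the screening) = (4/7)·1 + (3/7)·(2/7) = 34/49.
By Bayes' rule, P(low-risk | the screening) = (4/7) / (34/49) = 14/17.

14/17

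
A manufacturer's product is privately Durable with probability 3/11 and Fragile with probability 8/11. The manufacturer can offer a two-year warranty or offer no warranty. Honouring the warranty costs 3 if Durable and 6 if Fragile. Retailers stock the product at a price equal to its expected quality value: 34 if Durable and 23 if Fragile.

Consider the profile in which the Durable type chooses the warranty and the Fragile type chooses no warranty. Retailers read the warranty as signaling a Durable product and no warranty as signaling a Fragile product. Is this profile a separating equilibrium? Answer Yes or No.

No

Under these beliefs, the warranty earns price 34 and no warranty earns price 23.
Durable: the warranty nets 34 − 3 = 31; no warranty nets 23. Durable prefers the warranty.
Fragile: the warranty nets 34 − 6 = 28; no warranty nets 23. Fragile would deviate to the warranty.
Fragile has a profitable deviation, so the profile is not an equilibrium.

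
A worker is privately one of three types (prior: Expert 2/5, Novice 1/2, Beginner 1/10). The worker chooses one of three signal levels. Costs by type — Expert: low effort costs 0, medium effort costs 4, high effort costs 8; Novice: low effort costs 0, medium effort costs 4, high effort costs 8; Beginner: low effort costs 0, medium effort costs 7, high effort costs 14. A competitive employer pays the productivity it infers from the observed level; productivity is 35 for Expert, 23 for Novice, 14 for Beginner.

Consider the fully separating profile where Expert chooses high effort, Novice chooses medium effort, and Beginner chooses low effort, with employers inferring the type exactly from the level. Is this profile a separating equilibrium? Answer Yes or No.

Separating wages: high effort → 35, medium effort → 23, low effort → 14.
Expert (assigned high effort): low effort: 14 − 0 = 14; medium effort: 23 − 4 = 19; high effort: 35 − 8 = 27. Expert stays.
Novice (assigned medium effort): low effort: 14 − 0 = 14; medium effort: 23 − 4 = 19; high effort: 35 − 8 = 27. Novice prefers high effort.
Beginner (assigned low effort): low effort: 14 − 0 = 14; medium effort: 23 − 7 = 16; high effort: 35 − 14 = 21. Beginner prefers high effort.
At least one type deviates; the separating profile fails.

No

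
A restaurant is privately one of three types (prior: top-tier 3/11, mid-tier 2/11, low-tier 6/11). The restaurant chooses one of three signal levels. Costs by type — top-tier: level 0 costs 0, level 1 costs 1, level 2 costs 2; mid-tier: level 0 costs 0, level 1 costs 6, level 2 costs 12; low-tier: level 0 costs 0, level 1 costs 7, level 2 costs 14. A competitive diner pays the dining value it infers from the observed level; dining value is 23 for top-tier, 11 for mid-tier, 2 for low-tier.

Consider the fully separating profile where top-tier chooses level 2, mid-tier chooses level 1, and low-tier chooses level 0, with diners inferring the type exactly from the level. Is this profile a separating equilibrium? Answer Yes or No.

No

Separating price premiums: level 2 → 23, level 1 → 11, level 0 → 2.
top-tier (assigned level 2): level 0: 2 − 0 = 2; level 1: 11 − 1 = 10; level 2: 23 − 2 = 21. top-tier stays.
mid-tier (assigned level 1): level 0: 2 − 0 = 2; level 1: 11 − 6 = 5; level 2: 23 − 12 = 11. mid-tier prefers level 2.
low-tier (assigned level 0): level 0: 2 − 0 = 2; level 1: 11 − 7 = 4; level 2: 23 − 14 = 9. low-tier prefers level 2.
At least one type deviates; the separating profile fails.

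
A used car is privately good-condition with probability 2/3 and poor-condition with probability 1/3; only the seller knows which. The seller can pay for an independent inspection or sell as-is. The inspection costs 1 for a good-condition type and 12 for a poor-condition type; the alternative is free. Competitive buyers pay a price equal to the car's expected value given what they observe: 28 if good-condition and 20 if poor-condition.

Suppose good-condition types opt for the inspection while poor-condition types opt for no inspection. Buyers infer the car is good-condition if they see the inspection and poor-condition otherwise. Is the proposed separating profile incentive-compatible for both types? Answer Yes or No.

Yes

Under these beliefs, the inspection earns price 28 and no inspection earns price 20.
good-condition: the inspection nets 28 − 1 = 27; no inspection nets 20. good-condition prefers the inspection.
poor-condition: the inspection nets 28 − 12 = 16; no inspection nets 20. poor-condition prefers no inspection.
Neither type deviates, so the separating profile is an equilibrium.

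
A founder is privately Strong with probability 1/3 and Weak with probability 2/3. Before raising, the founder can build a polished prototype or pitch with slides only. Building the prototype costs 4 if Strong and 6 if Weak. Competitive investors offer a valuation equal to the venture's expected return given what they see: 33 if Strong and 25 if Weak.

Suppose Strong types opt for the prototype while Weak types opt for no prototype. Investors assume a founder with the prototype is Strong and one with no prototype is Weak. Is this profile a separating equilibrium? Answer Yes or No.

Under these beliefs, the prototype earns valuation 33 and no prototype earns valuation 25.
Strong: the prototype nets 33 − 4 = 29; no prototype nets 25. Strong prefers the prototype.
Weak: the prototype nets 33 − 6 = 27; no prototype nets 25. Weak would deviate to the prototype.
Weak has a profitable deviation, so the profile is not an equilibrium.

No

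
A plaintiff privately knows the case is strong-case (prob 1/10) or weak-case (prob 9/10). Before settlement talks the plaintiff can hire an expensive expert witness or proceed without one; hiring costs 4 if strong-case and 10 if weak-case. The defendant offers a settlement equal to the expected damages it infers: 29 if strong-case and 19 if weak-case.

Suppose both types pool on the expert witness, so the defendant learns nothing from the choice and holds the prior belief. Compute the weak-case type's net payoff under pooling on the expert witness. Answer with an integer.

Pooled settlement = 1/10·29 + 9/10·19 = 20.
weak-case pays cost 10 for the expert witness, so net payoff = 20 − 10 = 10.

10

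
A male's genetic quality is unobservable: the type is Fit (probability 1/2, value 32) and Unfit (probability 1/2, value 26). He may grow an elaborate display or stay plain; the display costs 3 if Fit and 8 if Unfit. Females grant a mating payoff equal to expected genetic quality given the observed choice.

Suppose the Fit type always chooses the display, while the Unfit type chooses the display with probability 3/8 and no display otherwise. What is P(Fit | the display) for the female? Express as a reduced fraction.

P(the display) = (1/2)·1 + (1/2)·(3/8) = 11/16.
By Bayes' rule, P(Fit | the display) = (1/2) / (11/16) = 8/11.

8/11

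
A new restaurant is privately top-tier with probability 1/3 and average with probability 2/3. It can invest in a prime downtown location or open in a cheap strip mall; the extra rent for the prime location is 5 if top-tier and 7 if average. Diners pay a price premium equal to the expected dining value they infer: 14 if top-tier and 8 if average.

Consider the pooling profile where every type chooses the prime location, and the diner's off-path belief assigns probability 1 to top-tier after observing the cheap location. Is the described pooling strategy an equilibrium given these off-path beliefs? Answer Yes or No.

On path, the diner holds the prior and pays 1/3·14 + 2/3·8 = 10. Off path (the cheap location), believing top-tier, it pays 14.
top-tier: the prime location nets 10 − 5 = 5; the cheap location nets 14. top-tier would deviate.
average: the prime location nets 10 − 7 = 3; the cheap location nets 14. average would deviate.
A type deviates, so pooling fails.

No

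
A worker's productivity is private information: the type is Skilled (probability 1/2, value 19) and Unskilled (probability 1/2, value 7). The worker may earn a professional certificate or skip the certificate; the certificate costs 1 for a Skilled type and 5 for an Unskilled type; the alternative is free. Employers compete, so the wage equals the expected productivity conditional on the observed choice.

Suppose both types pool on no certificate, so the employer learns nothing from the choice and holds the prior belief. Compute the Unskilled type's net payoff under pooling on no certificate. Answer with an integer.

Pooled wage = 1/2·19 + 1/2·7 = 13.
Unskilled pays no cost for no certificate, so net payoff = 13.

13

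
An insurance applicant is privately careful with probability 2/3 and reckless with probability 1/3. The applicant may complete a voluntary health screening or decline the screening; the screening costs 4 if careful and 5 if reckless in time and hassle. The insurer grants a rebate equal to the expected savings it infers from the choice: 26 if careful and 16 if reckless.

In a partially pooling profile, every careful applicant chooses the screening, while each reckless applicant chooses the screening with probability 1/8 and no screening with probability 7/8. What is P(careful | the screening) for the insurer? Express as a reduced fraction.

P(the screening) = (2/3)·1 + (1/3)·(1/8) = 17/24.
By Bayes' rule, P(careful | the screening) = (2/3) / (17/24) = 16/17.

16/17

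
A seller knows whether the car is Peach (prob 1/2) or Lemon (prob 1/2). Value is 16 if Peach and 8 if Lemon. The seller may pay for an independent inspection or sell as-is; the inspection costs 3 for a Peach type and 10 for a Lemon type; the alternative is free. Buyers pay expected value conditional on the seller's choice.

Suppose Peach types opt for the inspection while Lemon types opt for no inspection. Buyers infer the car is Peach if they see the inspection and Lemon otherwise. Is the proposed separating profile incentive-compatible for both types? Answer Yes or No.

Under these beliefs, the inspection earns price 16 and no inspection earns price 8.
Peach: the inspection nets 16 − 3 = 13; no inspection nets 8. Peach prefers the inspection.
Lemon: the inspection nets 16 − 10 = 6; no inspection nets 8. Lemon prefers no inspection.
Neither type deviates, so the separating profile is an equilibrium.

Yes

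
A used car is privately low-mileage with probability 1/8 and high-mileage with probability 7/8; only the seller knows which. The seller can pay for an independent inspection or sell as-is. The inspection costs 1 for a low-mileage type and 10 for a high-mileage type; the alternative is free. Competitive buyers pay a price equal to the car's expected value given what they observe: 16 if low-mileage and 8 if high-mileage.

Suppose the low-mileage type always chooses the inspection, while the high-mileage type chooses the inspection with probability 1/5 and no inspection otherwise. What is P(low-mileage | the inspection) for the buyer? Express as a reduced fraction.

P(the inspection) = (1/8)·1 + (7/8)·(1/5) = 3/10.
By Bayes' rule, P(low-mileage | the inspection) = (1/8) / (3/10) = 5/12.

5/12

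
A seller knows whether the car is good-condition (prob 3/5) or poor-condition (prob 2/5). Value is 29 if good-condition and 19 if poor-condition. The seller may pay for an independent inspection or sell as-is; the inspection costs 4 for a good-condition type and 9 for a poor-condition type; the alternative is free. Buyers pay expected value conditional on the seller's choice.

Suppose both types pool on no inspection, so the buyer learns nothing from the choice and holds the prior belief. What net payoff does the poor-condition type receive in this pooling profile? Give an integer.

Pooled price = 3/5·29 + 2/5·19 = 25.
poor-condition pays no cost for no inspection, so net payoff = 25.

25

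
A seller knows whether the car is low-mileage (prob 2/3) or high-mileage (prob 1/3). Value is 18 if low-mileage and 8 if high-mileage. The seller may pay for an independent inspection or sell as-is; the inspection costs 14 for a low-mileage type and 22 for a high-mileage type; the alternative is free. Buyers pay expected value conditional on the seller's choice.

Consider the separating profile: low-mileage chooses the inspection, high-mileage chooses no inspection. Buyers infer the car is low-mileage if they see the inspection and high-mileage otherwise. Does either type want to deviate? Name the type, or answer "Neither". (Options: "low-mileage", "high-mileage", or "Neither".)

low-mileage

The inspection pays 18; no inspection pays 8.
low-mileage: assigned the inspection, nets 18 − 14 = 4; deviating to no inspection nets 8.
high-mileage: assigned no inspection, nets 8; deviating to the inspection nets 18 − 22 = -4.
The low-mileage type gains 4 by deviating.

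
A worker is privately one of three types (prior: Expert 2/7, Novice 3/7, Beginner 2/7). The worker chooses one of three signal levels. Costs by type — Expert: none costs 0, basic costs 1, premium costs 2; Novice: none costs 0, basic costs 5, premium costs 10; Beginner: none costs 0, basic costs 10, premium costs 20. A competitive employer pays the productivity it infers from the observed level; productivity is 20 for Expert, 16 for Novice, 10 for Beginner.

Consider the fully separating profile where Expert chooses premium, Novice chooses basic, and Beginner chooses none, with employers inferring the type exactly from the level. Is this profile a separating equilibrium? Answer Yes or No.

Separating wages: premium → 20, basic → 16, none → 10.
Expert (assigned premium): none: 10 − 0 = 10; basic: 16 − 1 = 15; premium: 20 − 2 = 18. Expert stays.
Novice (assigned basic): none: 10 − 0 = 10; basic: 16 − 5 = 11; premium: 20 − 10 = 10. Novice stays.
Beginner (assigned none): none: 10 − 0 = 10; basic: 16 − 10 = 6; premium: 20 − 20 = 0. Beginner stays.
Every type prefers its assigned level; separation holds.

Yes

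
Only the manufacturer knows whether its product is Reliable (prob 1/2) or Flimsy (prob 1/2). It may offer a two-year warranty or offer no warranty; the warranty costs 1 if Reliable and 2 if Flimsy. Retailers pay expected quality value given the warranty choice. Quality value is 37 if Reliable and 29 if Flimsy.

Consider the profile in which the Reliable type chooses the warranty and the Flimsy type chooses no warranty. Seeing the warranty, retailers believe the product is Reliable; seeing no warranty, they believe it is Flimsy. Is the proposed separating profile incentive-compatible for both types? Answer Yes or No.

No

Under these beliefs, the warranty earns price 37 and no warranty earns price 29.
Reliable: the warranty nets 37 − 1 = 36; no warranty nets 29. Reliable prefers the warranty.
Flimsy: the warranty nets 37 − 2 = 35; no warranty nets 29. Flimsy would deviate to the warranty.
Flimsy has a profitable deviation, so the profile is not an equilibrium.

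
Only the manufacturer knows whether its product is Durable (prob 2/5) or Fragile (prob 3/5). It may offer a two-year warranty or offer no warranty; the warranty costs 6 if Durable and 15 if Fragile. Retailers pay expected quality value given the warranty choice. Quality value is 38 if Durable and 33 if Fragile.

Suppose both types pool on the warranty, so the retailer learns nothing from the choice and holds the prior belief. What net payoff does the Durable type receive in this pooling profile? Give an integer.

Pooled price = 2/5·38 + 3/5·33 = 35.
Durable pays cost 6 for the warranty, so net payoff = 35 − 6 = 29.

29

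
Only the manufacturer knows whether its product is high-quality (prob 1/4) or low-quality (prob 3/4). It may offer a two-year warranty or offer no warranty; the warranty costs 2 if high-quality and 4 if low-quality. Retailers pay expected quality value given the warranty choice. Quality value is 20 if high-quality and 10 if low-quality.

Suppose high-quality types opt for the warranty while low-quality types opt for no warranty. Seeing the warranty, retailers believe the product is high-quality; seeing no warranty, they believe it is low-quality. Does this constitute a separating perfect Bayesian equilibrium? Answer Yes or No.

No

Under these beliefs, the warranty earns price 20 and no warranty earns price 10.
high-quality: the warranty nets 20 − 2 = 18; no warranty nets 10. high-quality prefers the warranty.
low-quality: the warranty nets 20 − 4 = 16; no warranty nets 10. low-quality would deviate to the warranty.
low-quality has a profitable deviation, so the profile is not an equilibrium.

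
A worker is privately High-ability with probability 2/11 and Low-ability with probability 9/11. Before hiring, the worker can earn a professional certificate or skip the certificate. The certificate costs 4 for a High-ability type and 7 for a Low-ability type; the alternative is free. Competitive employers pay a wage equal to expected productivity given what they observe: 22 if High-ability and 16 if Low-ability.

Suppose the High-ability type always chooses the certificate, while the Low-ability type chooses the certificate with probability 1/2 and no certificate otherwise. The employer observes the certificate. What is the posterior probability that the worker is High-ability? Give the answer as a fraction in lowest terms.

P(the certificate) = (2/11)·1 + (9/11)·(1/2) = 13/22.
By Bayes' rule, P(High-ability | the certificate) = (2/11) / (13/22) = 4/13.

4/13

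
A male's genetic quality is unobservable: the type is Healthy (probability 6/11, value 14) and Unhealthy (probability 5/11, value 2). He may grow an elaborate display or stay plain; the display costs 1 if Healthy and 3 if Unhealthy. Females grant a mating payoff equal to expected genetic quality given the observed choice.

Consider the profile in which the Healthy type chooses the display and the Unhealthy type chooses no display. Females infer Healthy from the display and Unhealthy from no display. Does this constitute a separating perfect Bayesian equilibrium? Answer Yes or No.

No

Under these beliefs, the display earns mating payoff 14 and no display earns mating payoff 2.
Healthy: the display nets 14 − 1 = 13; no display nets 2. Healthy prefers the display.
Unhealthy: the display nets 14 − 3 = 11; no display nets 2. Unhealthy would deviate to the display.
Unhealthy has a profitable deviation, so the profile is not an equilibrium.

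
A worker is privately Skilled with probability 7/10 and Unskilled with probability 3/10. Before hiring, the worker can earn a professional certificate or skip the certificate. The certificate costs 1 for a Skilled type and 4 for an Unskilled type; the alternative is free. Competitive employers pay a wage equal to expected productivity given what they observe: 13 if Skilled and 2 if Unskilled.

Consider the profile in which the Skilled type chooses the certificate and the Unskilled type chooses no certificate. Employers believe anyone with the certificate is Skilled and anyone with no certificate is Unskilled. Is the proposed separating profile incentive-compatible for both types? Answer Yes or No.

Under these beliefs, the certificate earns wage 13 and no certificate earns wage 2.
Skilled: the certificate nets 13 − 1 = 12; no certificate nets 2. Skilled prefers the certificate.
Unskilled: the certificate nets 13 − 4 = 9; no certificate nets 2. Unskilled would deviate to the certificate.
Unskilled has a profitable deviation, so the profile is not an equilibrium.

No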